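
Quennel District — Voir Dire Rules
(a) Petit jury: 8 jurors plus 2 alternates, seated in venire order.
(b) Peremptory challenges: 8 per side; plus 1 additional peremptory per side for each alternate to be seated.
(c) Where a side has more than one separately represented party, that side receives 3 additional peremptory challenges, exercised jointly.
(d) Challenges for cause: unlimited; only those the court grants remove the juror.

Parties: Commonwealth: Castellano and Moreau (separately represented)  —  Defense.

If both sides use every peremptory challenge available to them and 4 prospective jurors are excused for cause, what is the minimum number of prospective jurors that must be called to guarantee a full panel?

Seats to fill: 8 + 2 alternates = 10.
Peremptories — Commonwealth: 8 + 1×2 + 3 = 13; Defense: 8 + 1×2 = 10; total 23.
For-cause removals: 4.
Minimum venire: 10 + 23 + 4 = 37.

37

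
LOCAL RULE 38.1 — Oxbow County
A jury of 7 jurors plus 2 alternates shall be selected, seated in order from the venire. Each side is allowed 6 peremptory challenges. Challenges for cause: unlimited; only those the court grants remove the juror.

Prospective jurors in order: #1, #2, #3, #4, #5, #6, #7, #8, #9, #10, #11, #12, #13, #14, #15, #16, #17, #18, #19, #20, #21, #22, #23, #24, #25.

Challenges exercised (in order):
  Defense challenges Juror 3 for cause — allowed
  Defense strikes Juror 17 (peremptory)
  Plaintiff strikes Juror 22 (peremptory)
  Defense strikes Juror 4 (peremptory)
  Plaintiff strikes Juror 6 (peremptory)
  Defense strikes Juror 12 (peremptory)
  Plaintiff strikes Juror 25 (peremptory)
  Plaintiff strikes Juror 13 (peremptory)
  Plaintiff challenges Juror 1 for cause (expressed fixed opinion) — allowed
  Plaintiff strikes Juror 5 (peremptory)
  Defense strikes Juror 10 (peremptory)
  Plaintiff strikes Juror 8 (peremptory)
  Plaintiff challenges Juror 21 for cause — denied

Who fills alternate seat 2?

Removed: #1, #3, #4, #5, #6, #8, #10, #12, #13, #17, #22, #25. (#21 stays — for-cause denied.)
Filling seats in venire order through position 9: #2, #7, #9, #11, #14, #15, #16, #18, #19.
So alternate 2 is #19.

19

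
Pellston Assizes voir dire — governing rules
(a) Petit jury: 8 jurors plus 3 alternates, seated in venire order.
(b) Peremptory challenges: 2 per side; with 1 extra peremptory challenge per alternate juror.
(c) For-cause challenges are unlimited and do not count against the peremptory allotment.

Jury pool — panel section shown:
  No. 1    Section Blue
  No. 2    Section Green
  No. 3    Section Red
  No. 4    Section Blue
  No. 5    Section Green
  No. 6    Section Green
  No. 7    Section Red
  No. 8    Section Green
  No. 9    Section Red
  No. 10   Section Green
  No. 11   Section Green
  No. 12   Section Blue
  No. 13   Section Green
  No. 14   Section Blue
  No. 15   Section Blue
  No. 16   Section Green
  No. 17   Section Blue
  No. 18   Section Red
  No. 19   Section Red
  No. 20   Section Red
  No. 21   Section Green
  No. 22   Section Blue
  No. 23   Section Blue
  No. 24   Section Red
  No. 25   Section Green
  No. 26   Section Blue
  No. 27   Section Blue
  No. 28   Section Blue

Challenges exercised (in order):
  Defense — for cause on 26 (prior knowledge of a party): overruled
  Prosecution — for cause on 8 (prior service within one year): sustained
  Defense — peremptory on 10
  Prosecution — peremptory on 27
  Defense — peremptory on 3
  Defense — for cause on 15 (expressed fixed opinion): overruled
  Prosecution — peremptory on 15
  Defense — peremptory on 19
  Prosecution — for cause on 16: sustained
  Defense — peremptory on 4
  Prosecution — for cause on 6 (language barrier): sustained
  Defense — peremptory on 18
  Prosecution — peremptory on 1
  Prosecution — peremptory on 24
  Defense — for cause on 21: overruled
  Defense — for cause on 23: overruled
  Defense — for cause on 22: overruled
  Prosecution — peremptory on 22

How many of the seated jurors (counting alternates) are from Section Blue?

3

Removed: #1, #3, #4, #6, #8, #10, #15, #16, #18, #19, #22, #24, #27.
Seated (11 incl. alternates): #2, #5, #7, #9, #11, #12, #13, #14, #17, #20, #21.
Of those, in Section Blue: #12, #14, #17 → 3.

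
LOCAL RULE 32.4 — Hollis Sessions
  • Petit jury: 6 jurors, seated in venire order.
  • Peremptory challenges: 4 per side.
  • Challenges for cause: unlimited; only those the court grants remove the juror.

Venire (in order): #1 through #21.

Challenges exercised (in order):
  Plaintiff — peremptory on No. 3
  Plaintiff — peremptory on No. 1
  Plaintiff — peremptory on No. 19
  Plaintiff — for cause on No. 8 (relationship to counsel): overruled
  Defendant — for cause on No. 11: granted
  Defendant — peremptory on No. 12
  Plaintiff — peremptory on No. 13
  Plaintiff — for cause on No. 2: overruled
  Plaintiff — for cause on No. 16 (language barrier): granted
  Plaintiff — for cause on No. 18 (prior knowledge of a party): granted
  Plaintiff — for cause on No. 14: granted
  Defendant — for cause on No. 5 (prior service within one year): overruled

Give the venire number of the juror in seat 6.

Removed: #1, #3, #11, #12, #13, #14, #16, #18, #19. (#2, #5, #8 stay — for-cause denied.)
Seating in order: seats 1–6 → #2, #4, #5, #6, #7, #8.
So seat 6 is #8.

8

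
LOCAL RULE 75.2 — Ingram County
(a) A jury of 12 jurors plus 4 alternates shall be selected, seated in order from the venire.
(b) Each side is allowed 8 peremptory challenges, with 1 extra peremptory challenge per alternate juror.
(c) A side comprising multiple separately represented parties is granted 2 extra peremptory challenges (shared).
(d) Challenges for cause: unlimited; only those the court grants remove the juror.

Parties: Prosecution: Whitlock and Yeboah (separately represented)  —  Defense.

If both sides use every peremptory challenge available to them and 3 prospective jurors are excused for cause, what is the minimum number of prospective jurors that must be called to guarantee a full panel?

Seats to fill: 12 + 4 alternates = 16.
Peremptories — Prosecution: 8 + 1×4 + 2 = 14; Defense: 8 + 1×4 = 12; total 26.
For-cause removals: 3.
Minimum venire: 16 + 26 + 3 = 45.

45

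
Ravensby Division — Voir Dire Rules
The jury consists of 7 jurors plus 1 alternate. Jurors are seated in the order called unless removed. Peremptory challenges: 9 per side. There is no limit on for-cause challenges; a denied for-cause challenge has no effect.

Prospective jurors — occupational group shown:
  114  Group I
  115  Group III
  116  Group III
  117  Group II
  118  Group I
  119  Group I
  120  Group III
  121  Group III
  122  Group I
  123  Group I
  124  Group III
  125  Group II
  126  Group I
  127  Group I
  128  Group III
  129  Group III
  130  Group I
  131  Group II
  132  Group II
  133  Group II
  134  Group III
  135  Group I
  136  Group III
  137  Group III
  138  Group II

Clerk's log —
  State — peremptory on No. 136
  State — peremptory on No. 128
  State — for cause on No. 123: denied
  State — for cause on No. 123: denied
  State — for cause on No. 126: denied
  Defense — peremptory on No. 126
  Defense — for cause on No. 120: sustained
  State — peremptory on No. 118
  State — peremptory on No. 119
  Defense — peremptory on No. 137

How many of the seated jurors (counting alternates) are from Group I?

Removed: #118, #119, #120, #126, #128, #136, #137.
Seated (8 incl. alternates): #114, #115, #116, #117, #121, #122, #123, #124.
Of those, in Group I: #114, #122, #123 → 3.

3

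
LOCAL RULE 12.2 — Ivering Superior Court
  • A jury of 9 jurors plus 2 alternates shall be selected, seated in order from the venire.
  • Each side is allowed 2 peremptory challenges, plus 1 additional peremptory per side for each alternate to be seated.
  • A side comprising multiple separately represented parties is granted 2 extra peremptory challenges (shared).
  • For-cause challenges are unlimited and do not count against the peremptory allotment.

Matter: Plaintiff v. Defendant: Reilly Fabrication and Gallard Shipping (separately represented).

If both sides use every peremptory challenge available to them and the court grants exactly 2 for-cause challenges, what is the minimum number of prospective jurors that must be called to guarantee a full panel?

23

Seats to fill: 9 + 2 alternates = 11.
Peremptories — Plaintiff: 2 + 1×2 = 4; Defendant: 2 + 1×2 + 2 = 6; total 10.
For-cause removals: 2.
Minimum venire: 11 + 10 + 2 = 23.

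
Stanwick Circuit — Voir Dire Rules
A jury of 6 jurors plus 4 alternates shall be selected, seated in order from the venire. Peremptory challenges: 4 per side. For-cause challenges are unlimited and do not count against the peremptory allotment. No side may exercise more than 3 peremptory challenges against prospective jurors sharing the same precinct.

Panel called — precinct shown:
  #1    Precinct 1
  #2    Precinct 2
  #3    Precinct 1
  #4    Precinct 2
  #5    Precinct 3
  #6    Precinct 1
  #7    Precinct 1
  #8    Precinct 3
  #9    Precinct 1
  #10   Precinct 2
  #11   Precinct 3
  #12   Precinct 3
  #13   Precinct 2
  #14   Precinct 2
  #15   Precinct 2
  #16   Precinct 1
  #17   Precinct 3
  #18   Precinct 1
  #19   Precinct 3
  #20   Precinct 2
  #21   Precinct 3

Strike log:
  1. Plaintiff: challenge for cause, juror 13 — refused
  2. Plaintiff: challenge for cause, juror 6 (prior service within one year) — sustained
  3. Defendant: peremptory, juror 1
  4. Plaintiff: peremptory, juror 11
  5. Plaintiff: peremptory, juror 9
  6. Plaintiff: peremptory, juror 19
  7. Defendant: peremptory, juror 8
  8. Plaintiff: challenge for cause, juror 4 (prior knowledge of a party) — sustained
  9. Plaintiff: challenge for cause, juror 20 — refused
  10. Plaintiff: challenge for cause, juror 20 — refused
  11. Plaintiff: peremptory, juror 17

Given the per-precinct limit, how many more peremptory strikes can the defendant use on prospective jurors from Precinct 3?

2

Defendant peremptories so far: #1, #8 — 2 of 4 used, 2 left overall.
Against Precinct 3: #8 — 1 used; per-precinct cap 3 leaves 2.
Binding limit: min(2, 2) = 2.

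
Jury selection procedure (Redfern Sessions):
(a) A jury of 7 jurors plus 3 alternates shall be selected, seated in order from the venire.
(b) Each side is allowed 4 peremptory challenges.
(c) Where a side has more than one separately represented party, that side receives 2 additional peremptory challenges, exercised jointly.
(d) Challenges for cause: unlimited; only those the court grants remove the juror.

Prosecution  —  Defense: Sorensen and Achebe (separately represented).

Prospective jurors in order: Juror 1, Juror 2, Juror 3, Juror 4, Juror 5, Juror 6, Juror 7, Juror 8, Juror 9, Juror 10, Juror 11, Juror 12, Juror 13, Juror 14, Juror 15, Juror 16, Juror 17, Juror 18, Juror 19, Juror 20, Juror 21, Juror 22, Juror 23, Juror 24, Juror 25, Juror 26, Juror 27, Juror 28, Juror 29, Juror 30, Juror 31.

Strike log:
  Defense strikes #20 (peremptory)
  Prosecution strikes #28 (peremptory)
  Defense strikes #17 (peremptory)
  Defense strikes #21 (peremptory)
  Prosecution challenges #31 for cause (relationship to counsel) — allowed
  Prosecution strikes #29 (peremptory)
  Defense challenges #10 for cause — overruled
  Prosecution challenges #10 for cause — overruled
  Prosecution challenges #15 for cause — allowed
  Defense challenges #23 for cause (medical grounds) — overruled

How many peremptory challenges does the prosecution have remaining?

Prosecution allotment: 4.
Prosecution peremptories used: #28, #29 — 2 (for-cause on #31, #10, #15 don't count).
Remaining: 4 − 2 = 2.

2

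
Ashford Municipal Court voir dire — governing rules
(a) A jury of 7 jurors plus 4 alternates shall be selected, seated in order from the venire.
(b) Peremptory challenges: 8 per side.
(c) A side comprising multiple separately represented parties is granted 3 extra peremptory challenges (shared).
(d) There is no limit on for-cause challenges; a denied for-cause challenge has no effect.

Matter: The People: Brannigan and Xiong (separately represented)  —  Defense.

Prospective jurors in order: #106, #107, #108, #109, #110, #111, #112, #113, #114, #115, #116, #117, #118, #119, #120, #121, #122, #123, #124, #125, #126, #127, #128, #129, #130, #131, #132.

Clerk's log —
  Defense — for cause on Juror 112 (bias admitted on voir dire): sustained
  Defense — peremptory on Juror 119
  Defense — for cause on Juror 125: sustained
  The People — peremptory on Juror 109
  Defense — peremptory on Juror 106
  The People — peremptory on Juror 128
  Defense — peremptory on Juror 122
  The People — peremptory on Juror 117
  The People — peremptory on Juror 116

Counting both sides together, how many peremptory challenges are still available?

The People allotment: 8 base + 3 multi-party = 11. Defense allotment: 8.
The People peremptories used: #109, #128, #117, #116 — 4.
Defense peremptories used: #119, #106, #122 — 3 (for-cause on #112, #125 don't count).
Remaining: (11 − 4) + (8 − 3) = 12.

12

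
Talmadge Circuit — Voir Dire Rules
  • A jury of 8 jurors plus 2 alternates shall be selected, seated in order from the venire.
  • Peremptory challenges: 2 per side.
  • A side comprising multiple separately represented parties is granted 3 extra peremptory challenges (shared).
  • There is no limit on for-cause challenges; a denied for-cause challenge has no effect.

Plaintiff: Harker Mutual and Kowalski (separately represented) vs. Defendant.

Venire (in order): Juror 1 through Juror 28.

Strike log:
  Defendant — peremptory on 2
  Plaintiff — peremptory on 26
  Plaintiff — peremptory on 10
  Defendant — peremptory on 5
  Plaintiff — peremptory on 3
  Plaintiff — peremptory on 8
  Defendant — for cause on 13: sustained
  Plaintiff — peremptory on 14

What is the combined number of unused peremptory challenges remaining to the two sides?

0

Plaintiff allotment: 2 base + 3 multi-party = 5. Defendant allotment: 2.
Plaintiff peremptories used: #26, #10, #3, #8, #14 — 5.
Defendant peremptories used: #2, #5 — 2 (the for-cause on #13 doesn't count).
Remaining: (5 − 5) + (2 − 2) = 0.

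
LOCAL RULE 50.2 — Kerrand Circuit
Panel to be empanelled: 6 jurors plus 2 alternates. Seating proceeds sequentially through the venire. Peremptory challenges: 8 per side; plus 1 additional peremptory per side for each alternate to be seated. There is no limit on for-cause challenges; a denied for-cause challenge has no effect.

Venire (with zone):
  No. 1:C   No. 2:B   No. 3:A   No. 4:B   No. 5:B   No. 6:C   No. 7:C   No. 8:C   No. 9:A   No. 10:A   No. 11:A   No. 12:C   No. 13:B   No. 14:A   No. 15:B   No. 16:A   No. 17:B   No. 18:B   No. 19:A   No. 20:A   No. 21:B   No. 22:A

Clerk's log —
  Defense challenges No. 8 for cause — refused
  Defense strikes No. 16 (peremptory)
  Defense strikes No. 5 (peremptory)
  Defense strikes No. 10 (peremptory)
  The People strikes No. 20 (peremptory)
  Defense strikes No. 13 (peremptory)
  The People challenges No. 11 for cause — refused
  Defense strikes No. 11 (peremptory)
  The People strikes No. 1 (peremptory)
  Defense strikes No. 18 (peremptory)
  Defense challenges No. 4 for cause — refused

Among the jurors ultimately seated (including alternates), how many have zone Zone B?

2

Removed: #1, #5, #10, #11, #13, #16, #18, #20.
Seated (8 incl. alternates): #2, #3, #4, #6, #7, #8, #9, #12.
Of those, in Zone B: #2, #4 → 2.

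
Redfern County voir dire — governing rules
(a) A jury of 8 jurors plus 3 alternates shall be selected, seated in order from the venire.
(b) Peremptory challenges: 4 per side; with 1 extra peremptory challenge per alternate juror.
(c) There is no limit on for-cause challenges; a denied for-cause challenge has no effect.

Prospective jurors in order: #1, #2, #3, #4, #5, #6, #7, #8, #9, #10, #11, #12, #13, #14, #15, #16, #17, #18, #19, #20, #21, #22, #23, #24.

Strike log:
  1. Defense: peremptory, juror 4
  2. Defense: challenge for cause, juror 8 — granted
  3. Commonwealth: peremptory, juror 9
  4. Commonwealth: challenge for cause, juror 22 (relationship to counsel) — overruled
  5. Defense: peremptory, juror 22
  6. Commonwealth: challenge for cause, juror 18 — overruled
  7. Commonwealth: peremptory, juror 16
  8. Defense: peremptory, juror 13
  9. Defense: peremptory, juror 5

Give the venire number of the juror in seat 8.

Removed: #4, #5, #8, #9, #13, #16, #22. (#18 stays — for-cause denied.)
Filling seats in venire order through position 8: #1, #2, #3, #6, #7, #10, #11, #12.
So seat 8 is #12.

12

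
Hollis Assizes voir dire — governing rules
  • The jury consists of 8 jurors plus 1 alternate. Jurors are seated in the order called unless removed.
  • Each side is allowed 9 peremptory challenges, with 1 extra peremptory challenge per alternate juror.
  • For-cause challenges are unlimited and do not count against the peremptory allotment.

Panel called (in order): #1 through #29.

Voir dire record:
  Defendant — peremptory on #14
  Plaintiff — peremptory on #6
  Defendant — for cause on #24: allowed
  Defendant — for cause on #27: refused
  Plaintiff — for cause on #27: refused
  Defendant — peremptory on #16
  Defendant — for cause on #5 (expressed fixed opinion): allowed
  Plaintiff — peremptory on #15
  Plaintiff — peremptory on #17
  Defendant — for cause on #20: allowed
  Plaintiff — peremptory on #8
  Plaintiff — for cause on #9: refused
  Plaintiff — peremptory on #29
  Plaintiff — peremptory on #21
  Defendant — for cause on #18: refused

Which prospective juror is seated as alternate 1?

Removed: #5, #6, #8, #14, #15, #16, #17, #20, #21, #24, #29. (#9, #18, #27 stay — for-cause denied.)
Seating in order: seats 1–8 → #1, #2, #3, #4, #7, #9, #10, #11; alternates → #12.
So alternate 1 is #12.

12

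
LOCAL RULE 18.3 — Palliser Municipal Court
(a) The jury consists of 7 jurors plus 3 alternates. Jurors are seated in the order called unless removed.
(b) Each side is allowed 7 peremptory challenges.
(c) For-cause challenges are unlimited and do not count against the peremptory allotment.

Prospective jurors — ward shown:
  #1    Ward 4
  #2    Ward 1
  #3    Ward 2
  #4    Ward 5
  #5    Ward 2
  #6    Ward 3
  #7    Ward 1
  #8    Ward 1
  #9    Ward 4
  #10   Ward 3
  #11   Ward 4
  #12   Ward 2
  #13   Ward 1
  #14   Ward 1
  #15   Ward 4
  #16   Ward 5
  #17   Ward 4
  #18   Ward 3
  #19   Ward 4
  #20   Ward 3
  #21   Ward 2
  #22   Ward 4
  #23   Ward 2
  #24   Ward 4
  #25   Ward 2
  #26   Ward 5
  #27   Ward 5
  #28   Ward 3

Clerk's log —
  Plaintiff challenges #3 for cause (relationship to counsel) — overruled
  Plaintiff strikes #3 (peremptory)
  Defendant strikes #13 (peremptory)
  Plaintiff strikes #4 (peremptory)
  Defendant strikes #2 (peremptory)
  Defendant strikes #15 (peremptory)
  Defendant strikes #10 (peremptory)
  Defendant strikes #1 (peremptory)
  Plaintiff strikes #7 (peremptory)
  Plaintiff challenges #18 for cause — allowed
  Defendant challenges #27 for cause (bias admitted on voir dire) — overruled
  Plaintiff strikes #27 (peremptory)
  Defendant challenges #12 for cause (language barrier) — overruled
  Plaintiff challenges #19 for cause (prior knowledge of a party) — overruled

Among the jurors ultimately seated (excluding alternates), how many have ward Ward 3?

1

Removed: #1, #2, #3, #4, #7, #10, #13, #15, #18, #27.
Seated jurors 1–7: #5, #6, #8, #9, #11, #12, #14 (alternates #16, #17, #19 not counted).
Of those, in Ward 3: #6 → 1.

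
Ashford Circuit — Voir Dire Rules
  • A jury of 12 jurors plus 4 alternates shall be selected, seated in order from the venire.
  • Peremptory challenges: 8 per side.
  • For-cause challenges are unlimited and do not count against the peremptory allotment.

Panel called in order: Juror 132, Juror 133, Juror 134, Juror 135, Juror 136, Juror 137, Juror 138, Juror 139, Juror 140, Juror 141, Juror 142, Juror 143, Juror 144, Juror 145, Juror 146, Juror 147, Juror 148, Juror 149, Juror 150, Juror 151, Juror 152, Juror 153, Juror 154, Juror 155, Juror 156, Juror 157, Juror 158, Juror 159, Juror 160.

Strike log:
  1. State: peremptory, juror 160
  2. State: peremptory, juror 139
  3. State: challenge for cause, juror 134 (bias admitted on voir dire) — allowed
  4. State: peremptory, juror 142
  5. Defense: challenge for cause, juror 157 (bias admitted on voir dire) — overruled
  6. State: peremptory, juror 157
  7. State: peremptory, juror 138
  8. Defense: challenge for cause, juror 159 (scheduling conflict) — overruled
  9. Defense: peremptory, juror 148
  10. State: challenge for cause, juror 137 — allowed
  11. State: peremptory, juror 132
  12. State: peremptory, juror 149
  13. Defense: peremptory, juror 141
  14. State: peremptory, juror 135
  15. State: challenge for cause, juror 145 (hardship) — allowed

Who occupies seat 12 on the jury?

Removed: #132, #134, #135, #137, #138, #139, #141, #142, #145, #148, #149, #157, #160. (#159 stays — for-cause denied.)
Filling seats in venire order through position 12: #133, #136, #140, #143, #144, #146, #147, #150, #151, #152, #153, #154.
So seat 12 is #154.

154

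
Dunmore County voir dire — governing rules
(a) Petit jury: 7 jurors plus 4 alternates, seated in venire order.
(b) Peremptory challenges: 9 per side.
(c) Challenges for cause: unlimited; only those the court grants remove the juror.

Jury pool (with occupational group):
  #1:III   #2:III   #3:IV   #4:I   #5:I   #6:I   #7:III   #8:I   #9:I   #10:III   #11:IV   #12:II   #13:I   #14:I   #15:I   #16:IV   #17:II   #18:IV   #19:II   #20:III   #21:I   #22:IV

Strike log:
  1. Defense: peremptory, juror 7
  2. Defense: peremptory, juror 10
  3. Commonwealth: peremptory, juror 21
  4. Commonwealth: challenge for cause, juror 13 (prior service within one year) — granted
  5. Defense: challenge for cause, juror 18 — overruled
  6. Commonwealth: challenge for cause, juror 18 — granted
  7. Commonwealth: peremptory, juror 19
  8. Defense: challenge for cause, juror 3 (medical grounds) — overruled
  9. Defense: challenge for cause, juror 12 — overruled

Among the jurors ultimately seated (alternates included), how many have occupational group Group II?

Removed: #7, #10, #13, #18, #19, #21.
Seated (11 incl. alternates): #1, #2, #3, #4, #5, #6, #8, #9, #11, #12, #14.
Of those, in Group II: #12 → 1.

1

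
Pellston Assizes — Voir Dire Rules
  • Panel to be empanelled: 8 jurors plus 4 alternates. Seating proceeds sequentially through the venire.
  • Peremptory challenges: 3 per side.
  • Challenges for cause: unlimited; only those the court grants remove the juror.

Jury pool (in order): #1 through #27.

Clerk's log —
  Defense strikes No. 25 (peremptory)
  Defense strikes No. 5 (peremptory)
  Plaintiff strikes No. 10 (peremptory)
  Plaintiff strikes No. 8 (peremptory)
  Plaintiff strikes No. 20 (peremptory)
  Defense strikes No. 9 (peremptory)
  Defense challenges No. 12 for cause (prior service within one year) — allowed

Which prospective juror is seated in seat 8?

Removed: #5, #8, #9, #10, #12, #20, #25.
Seating in order: seats 1–8 → #1, #2, #3, #4, #6, #7, #11, #13; alternates → #14, #15, #16, #17.
So seat 8 is #13.

13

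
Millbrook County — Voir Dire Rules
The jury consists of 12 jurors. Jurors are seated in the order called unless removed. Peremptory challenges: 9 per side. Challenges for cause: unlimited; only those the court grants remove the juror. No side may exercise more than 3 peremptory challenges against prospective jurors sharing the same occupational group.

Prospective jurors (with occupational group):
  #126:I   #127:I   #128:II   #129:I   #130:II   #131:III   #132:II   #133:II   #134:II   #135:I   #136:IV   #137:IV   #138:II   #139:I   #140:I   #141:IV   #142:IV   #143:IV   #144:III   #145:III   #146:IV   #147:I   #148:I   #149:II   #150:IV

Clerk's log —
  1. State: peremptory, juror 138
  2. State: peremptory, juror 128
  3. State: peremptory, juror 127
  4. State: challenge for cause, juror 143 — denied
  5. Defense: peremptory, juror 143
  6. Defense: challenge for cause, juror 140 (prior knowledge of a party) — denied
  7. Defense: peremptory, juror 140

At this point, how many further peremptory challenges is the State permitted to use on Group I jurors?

2

State peremptories so far: #138, #128, #127 — 3 of 9 used, 6 left overall.
Against Group I: #127 — 1 used; per-group cap 3 leaves 2.
Binding limit: min(6, 2) = 2.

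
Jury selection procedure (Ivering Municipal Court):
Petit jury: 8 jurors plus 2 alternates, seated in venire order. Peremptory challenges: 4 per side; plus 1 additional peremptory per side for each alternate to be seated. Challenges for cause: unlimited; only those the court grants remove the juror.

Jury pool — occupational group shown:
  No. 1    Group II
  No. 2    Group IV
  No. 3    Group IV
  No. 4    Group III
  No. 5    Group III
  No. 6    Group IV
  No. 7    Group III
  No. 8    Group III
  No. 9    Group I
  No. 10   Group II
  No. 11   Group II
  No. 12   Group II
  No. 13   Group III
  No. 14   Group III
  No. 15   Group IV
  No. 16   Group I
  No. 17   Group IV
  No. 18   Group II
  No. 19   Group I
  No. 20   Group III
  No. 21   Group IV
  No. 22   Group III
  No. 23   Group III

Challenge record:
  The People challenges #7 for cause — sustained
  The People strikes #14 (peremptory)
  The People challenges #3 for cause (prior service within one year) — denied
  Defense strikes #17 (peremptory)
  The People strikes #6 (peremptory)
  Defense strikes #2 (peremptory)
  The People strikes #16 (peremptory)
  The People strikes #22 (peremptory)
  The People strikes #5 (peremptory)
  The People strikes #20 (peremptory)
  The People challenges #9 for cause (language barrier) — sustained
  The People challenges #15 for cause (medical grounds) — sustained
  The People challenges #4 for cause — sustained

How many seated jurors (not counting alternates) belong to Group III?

2

Removed: #2, #4, #5, #6, #7, #9, #14, #15, #16, #17, #20, #22.
Seated jurors 1–8: #1, #3, #8, #10, #11, #12, #13, #18 (alternates #19, #21 not counted).
Of those, in Group III: #8, #13 → 2.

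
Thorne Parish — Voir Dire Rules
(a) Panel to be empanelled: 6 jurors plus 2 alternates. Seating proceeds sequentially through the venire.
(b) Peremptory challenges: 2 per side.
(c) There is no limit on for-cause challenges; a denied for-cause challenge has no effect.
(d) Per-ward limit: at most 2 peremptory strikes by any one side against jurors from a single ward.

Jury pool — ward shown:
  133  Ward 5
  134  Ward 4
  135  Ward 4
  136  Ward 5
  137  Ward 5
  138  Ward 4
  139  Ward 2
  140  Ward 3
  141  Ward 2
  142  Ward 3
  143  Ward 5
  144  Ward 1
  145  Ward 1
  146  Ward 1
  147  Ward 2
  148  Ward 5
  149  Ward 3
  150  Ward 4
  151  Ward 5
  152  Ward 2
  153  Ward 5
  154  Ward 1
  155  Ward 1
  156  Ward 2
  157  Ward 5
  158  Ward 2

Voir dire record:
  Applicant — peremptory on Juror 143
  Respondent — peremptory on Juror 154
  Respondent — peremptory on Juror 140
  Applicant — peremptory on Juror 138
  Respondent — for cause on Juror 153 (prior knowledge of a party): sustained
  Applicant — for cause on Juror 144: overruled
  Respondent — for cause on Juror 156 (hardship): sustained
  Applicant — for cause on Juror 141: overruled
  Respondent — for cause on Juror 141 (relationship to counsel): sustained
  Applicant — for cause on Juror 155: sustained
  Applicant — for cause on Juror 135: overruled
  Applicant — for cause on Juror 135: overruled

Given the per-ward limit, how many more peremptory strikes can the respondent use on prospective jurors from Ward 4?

Respondent peremptories so far: #154, #140 — 2 of 2 used, 0 left overall.
Against Ward 4: none yet — per-ward cap 2 leaves 2.
Binding limit: min(0, 2) = 0.

0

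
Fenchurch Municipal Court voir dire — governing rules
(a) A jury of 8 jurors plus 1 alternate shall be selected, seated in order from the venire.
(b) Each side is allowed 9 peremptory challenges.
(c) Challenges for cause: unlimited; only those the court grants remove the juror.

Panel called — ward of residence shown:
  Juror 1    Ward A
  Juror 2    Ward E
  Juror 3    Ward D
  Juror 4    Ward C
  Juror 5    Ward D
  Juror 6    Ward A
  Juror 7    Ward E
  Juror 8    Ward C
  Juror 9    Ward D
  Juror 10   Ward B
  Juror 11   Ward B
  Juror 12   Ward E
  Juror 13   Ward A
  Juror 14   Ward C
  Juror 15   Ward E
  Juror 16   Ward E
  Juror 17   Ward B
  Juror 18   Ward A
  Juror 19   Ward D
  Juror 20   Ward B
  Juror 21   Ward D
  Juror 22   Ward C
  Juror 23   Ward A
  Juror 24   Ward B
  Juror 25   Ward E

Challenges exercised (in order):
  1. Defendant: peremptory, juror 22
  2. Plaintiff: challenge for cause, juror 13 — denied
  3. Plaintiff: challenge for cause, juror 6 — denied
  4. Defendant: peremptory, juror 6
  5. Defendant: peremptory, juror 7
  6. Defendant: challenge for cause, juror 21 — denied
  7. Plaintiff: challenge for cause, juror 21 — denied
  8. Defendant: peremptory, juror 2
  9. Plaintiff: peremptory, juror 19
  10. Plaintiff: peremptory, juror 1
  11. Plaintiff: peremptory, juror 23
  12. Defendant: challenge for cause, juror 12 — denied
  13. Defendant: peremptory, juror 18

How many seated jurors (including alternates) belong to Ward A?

1

Removed: #1, #2, #6, #7, #18, #19, #22, #23.
Seated (9 incl. alternates): #3, #4, #5, #8, #9, #10, #11, #12, #13.
Of those, in Ward A: #13 → 1.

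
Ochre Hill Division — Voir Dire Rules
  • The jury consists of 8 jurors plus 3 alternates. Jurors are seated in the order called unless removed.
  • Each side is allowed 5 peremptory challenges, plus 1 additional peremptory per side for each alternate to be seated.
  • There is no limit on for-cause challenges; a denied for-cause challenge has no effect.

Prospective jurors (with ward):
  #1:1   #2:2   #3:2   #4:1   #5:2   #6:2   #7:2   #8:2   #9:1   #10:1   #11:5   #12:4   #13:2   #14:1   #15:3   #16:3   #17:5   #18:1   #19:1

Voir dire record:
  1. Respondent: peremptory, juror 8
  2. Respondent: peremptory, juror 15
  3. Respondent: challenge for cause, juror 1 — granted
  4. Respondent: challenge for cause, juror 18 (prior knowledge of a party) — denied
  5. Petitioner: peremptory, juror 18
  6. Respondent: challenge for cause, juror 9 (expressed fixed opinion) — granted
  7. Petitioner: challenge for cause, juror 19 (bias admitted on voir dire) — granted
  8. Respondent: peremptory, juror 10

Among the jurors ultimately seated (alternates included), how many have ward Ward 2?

Removed: #1, #8, #9, #10, #15, #18, #19.
Seated (11 incl. alternates): #2, #3, #4, #5, #6, #7, #11, #12, #13, #14, #16.
Of those, in Ward 2: #2, #3, #5, #6, #7, #13 → 6.

6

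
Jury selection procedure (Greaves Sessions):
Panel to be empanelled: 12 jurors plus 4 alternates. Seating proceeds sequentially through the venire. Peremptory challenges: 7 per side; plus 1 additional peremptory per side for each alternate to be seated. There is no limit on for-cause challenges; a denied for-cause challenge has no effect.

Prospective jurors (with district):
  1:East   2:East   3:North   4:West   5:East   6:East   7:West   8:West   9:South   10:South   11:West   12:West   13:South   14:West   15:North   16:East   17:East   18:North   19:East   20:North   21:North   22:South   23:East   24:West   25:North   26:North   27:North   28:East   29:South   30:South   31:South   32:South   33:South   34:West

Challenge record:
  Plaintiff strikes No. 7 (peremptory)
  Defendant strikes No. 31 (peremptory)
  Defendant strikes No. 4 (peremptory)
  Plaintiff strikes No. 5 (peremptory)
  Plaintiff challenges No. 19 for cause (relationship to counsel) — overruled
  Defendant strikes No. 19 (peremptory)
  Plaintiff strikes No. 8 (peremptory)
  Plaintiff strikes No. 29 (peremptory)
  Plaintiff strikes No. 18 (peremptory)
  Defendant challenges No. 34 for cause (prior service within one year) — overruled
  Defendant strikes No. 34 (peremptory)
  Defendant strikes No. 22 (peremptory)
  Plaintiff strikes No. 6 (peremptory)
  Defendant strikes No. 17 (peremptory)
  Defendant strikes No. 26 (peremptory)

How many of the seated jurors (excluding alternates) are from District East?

Removed: #4, #5, #6, #7, #8, #17, #18, #19, #22, #26, #29, #31, #34.
Seated jurors 1–12: #1, #2, #3, #9, #10, #11, #12, #13, #14, #15, #16, #20 (alternates #21, #23, #24, #25 not counted).
Of those, in District East: #1, #2, #16 → 3.

3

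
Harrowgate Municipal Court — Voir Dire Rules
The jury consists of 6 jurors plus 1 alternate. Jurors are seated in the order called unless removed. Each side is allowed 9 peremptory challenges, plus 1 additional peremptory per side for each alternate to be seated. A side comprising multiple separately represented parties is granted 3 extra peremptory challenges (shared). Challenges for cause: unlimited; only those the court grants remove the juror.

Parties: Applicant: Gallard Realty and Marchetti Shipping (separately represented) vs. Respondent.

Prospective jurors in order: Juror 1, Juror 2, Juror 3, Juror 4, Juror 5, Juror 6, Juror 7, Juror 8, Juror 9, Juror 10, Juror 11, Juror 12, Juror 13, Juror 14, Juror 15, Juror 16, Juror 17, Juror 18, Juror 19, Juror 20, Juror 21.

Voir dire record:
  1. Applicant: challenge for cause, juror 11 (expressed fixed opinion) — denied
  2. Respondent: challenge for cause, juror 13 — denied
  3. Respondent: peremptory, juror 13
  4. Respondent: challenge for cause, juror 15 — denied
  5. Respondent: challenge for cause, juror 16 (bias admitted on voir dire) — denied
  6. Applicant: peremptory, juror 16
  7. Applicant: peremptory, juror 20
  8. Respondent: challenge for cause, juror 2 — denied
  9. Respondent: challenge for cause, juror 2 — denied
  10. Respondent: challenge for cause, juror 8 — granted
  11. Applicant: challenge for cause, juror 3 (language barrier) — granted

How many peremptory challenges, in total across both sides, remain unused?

Applicant allotment: 9 base + 1 × 1 alternate + 3 multi-party = 13. Respondent allotment: 9 base + 1 × 1 alternate = 10.
Applicant peremptories used: #16, #20 — 2 (for-cause on #11, #3 don't count).
Respondent peremptories used: #13 — 1 (for-cause on #13, #15, #16, #2, #2, #8 don't count).
Remaining: (13 − 2) + (10 − 1) = 20.

20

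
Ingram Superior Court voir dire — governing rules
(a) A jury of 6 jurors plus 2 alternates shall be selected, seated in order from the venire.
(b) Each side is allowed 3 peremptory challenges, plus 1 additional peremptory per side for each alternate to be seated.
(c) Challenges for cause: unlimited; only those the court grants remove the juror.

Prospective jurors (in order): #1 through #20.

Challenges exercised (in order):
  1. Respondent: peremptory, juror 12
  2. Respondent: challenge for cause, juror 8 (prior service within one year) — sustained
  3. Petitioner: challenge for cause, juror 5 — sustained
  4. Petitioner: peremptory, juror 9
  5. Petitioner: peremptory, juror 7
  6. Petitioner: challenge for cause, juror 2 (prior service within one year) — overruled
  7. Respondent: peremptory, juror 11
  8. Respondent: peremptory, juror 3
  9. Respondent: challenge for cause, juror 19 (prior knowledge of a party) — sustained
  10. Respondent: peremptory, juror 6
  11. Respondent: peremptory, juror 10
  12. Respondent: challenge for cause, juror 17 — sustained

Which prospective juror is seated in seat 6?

15

Removed: #3, #5, #6, #7, #8, #9, #10, #11, #12, #17, #19. (#2 stays — for-cause denied.)
Seating in order: seats 1–6 → #1, #2, #4, #13, #14, #15; alternates → #16, #18.
So seat 6 is #15.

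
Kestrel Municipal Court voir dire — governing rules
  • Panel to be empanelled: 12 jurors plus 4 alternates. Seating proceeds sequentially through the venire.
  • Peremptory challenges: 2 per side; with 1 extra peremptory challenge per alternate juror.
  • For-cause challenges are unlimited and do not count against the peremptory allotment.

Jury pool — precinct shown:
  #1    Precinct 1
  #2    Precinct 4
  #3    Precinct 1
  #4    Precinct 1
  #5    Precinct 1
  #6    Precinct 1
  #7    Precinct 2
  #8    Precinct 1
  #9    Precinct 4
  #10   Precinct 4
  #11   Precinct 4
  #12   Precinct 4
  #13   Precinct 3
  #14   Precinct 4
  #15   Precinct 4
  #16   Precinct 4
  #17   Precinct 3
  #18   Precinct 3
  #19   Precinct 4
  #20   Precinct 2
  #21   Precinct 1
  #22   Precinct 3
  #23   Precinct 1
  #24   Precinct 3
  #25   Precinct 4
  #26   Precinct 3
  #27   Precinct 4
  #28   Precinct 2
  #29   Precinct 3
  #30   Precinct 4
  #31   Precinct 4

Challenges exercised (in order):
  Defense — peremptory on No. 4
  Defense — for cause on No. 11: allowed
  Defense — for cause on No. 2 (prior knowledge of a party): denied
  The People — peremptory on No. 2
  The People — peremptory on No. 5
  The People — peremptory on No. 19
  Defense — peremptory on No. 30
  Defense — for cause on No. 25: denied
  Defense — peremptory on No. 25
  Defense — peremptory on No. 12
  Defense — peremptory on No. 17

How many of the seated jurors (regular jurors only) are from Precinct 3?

Removed: #2, #4, #5, #11, #12, #17, #19, #25, #30.
Seated jurors 1–12: #1, #3, #6, #7, #8, #9, #10, #13, #14, #15, #16, #18 (alternates #20, #21, #22, #23 not counted).
Of those, in Precinct 3: #13, #18 → 2.

2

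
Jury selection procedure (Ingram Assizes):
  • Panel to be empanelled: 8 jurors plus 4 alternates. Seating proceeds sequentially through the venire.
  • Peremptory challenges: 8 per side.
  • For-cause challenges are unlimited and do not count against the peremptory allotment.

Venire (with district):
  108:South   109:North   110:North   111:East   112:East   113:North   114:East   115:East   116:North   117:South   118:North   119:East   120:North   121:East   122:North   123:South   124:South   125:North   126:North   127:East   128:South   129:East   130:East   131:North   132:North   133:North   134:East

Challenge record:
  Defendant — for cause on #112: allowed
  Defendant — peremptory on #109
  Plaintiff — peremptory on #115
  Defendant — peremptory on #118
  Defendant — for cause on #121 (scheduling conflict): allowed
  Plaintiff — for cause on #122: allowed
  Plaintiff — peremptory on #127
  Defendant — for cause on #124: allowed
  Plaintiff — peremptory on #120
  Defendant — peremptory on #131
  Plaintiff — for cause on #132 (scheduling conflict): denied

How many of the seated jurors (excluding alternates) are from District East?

Removed: #109, #112, #115, #118, #120, #121, #122, #124, #127, #131.
Seated jurors 1–8: #108, #110, #111, #113, #114, #116, #117, #119 (alternates #123, #125, #126, #128 not counted).
Of those, in District East: #111, #114, #119 → 3.

3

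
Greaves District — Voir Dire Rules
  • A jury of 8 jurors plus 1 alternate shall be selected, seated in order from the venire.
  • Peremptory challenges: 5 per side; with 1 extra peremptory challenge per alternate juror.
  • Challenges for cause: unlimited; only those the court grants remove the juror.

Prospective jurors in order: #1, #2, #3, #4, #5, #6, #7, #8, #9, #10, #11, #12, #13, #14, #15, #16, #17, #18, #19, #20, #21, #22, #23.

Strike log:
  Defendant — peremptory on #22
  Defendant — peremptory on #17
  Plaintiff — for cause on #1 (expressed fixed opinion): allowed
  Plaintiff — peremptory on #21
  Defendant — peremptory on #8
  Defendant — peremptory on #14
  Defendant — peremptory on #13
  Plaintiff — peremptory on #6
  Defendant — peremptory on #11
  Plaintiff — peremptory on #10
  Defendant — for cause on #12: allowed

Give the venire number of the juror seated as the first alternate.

Removed: #1, #6, #8, #10, #11, #12, #13, #14, #17, #21, #22.
Filling seats in venire order through position 9: #2, #3, #4, #5, #7, #9, #15, #16, #18.
So alternate 1 is #18.

18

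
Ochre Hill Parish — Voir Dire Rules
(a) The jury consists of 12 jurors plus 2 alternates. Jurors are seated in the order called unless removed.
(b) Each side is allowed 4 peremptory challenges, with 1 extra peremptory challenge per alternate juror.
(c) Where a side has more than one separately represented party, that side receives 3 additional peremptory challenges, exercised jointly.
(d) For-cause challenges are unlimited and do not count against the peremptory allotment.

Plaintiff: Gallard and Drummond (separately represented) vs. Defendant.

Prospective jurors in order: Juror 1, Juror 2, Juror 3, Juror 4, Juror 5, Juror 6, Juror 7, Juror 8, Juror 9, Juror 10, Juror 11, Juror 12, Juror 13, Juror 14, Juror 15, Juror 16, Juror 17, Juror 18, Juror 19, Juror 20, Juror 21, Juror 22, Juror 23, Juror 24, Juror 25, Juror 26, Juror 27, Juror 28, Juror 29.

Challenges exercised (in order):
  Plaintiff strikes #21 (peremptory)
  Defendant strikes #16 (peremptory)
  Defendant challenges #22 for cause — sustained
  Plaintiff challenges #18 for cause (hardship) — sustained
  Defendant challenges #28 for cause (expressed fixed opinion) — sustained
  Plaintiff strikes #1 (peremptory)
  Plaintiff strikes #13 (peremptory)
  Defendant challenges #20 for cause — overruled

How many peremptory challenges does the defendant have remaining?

5

Defendant allotment: 4 base + 1 × 2 alternates = 6.
Defendant peremptories used: #16 — 1 (for-cause on #22, #28, #20 don't count).
Remaining: 6 − 1 = 5.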